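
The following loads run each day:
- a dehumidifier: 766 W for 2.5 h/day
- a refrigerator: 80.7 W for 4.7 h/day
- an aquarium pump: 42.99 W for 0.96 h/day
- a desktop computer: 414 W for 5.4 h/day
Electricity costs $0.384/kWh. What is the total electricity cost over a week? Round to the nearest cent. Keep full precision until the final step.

dehumidifier: 766 W × 2.5 h × 7 d = 13,405 Wh = 13.4 kWh
refrigerator: 80.7 W × 4.7 h × 7 d = 2,655 Wh = 2.655 kWh
aquarium pump: 42.99 W × 0.96 h × 7 d = 289 Wh = 0.2889 kWh
desktop computer: 414 W × 5.4 h × 7 d = 15,649 Wh = 15.65 kWh
Total energy = 13.4 + 2.655 + 0.2889 + 15.65 = 32 kWh
Cost = 32 kWh × $0.384 = $12.29

$12.29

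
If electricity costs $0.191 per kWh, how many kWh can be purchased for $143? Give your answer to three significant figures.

$143 / $0.191 per kWh = 748.7 kWh

749 kWh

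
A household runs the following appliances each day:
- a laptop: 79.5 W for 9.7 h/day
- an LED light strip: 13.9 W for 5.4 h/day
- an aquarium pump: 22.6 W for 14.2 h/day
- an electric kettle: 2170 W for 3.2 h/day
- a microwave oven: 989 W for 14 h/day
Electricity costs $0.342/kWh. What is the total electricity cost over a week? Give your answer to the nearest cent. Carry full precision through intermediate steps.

laptop: 79.5 W × 9.7 h × 7 d = 5,398 Wh = 5.398 kWh
LED light strip: 13.9 W × 5.4 h × 7 d = 525 Wh = 0.5254 kWh
aquarium pump: 22.6 W × 14.2 h × 7 d = 2,246 Wh = 2.246 kWh
electric kettle: 2170 W × 3.2 h × 7 d = 48,608 Wh = 48.61 kWh
microwave oven: 989 W × 14 h × 7 d = 96,922 Wh = 96.92 kWh
Total energy = 5.398 + 0.5254 + 2.246 + 48.61 + 96.92 = 153.7 kWh
Cost = 153.7 kWh × $0.342 = $52.57

$52.57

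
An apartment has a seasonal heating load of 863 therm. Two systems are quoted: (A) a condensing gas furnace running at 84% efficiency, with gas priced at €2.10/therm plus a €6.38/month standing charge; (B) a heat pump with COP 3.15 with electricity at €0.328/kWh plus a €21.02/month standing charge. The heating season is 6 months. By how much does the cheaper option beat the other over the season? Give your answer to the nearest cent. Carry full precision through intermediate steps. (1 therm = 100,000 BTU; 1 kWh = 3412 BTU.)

Heat load = 863 therm × 100,000 = 86,300,000 BTU
Gas: input = 86,300,000 / 0.84 = 102,738,095 BTU = 1,027 therm → 1,027 × €2.10 = €2,157.50; + 6 × €6.38 standing = €2,195.78
Heat pump: 86,300,000 BTU / 3412 = 25,290 kWh heat; / 3.15 = 8,030 kWh in → × €0.328 = €2,633.69; + 6 × €21.02 standing = €2,759.81
Difference = |€2,195.78 − €2,759.81| = €564.03

€564.03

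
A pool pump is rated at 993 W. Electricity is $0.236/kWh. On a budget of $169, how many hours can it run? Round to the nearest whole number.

Energy budget = $169 / $0.236 per kWh = 716.1 kWh = 716,102 Wh
Runtime = 716,102 Wh / 993 W = 721.1 h

721 h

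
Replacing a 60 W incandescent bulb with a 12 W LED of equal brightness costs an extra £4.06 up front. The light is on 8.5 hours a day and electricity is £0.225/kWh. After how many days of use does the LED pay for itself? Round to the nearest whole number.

Power saved = 60 − 12 = 48 W
Daily energy saved = 48 W × 8.5 h = 408 Wh = 0.408 kWh
Daily savings = 0.408 × £0.225 = £0.0918
Payback = £4.06 / £0.0918 per day = 44.23 days

44 days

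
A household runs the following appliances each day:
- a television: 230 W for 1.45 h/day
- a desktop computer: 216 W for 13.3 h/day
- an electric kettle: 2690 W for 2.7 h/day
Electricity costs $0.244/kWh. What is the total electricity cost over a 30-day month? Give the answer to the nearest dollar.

$77

television: 230 W × 1.45 h × 30 d = 10,005 Wh = 10.01 kWh
desktop computer: 216 W × 13.3 h × 30 d = 86,184 Wh = 86.18 kWh
electric kettle: 2690 W × 2.7 h × 30 d = 217,890 Wh = 217.9 kWh
Total energy = 10.01 + 86.18 + 217.9 = 314.1 kWh
Cost = 314.1 kWh × $0.244 = $76.64 ≈ $77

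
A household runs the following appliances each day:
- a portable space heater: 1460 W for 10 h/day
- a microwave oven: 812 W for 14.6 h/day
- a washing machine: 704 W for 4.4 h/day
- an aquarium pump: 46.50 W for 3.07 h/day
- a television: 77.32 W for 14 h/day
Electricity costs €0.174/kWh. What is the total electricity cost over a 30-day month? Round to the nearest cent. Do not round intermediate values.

€160.66

portable space heater: 1460 W × 10 h × 30 d = 438,000 Wh = 438 kWh
microwave oven: 812 W × 14.6 h × 30 d = 355,656 Wh = 355.7 kWh
washing machine: 704 W × 4.4 h × 30 d = 92,928 Wh = 92.93 kWh
aquarium pump: 46.50 W × 3.07 h × 30 d = 4,283 Wh = 4.283 kWh
television: 77.32 W × 14 h × 30 d = 32,474 Wh = 32.47 kWh
Total energy = 438 + 355.7 + 92.93 + 4.283 + 32.47 = 923.3 kWh
Cost = 923.3 kWh × €0.174 = €160.66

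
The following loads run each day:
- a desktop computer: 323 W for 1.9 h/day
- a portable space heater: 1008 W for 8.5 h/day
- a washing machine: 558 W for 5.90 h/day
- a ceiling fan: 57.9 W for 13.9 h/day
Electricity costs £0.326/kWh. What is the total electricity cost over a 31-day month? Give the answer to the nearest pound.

£134

desktop computer: 323 W × 1.9 h × 31 d = 19,025 Wh = 19.02 kWh
portable space heater: 1008 W × 8.5 h × 31 d = 265,608 Wh = 265.6 kWh
washing machine: 558 W × 5.90 h × 31 d = 102,058 Wh = 102.1 kWh
ceiling fan: 57.9 W × 13.9 h × 31 d = 24,949 Wh = 24.95 kWh
Total energy = 19.02 + 265.6 + 102.1 + 24.95 = 411.6 kWh
Cost = 411.6 kWh × £0.326 = £134.19 ≈ £134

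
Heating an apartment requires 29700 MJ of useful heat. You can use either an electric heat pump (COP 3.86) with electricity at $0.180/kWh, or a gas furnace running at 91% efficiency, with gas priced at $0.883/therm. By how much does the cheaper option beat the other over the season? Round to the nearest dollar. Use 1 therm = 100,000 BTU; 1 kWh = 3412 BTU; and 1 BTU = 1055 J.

Heat load = 29700 MJ = 29,700,000,000 J / 1055 = 28,151,659 BTU
Gas: input = 28,151,659 / 0.91 = 30,935,889 BTU = 309.4 therm → 309.4 × $0.883 = $273.16
Heat pump: 28,151,659 BTU / 3412 = 8,251 kWh heat; / 3.86 = 2,138 kWh in → × $0.180 = $384.75
Difference = |$273.16 − $384.75| = $111.59 ≈ $112

$112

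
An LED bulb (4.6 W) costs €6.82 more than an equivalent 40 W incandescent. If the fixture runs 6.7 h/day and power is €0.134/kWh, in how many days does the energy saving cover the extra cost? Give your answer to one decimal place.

Power saved = 40 − 4.6 = 35.4 W
Daily energy saved = 35.4 W × 6.7 h = 237.2 Wh = 0.23718 kWh
Daily savings = 0.23718 × €0.134 = €0.0318
Payback = €6.82 / €0.0318 per day = 214.6 days

214.6 days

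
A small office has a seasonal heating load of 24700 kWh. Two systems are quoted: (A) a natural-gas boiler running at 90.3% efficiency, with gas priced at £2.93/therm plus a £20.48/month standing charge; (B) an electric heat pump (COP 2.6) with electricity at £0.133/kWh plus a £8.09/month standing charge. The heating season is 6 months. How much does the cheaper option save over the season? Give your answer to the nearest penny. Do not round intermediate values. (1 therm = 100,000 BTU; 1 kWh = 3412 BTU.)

£1545.39

Heat load = 24700 kWh × 3412 = 84,276,400 BTU
Gas: input = 84,276,400 / 0.903 = 93,329,347 BTU = 933.3 therm → 933.3 × £2.93 = £2,734.55; + 6 × £20.48 standing = £2,857.43
Heat pump: 84,276,400 BTU / 3412 = 24,700 kWh heat; / 2.6 = 9,500 kWh in → × £0.133 = £1,263.50; + 6 × £8.09 standing = £1,312.04
Difference = |£2,857.43 − £1,312.04| = £1,545.39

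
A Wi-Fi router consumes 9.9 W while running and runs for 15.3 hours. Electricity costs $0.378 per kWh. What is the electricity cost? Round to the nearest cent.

Energy = 9.9 W × 15.3 h = 151 Wh = 0.1515 kWh
Cost = 0.1515 kWh × $0.378/kWh = $0.06

$0.06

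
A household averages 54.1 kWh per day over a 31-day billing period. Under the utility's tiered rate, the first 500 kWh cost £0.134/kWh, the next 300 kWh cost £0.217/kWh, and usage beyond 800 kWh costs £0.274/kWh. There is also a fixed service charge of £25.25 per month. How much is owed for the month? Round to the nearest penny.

Usage = 54.1 kWh/day × 31 days = 1677.1 kWh
First 500 kWh × £0.134 = £67.00
Next 300 kWh × £0.217 = £65.10
Remaining 877.1 kWh × £0.274 = £240.33
Energy charge = £372.43; + service £25.25 = £397.68

£397.68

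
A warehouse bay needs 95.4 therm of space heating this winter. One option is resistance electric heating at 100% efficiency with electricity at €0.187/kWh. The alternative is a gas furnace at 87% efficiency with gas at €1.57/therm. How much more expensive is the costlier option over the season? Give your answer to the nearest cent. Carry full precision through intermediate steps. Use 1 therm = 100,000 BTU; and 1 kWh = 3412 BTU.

Heat load = 95.4 therm × 100,000 = 9,540,000 BTU
Gas: input = 9,540,000 / 0.87 = 10,965,517 BTU = 109.7 therm → 109.7 × €1.57 = €172.16
Electric: 9,540,000 BTU / 3412 = 2,796 kWh → × €0.187 = €522.85
Difference = |€172.16 − €522.85| = €350.70

€350.70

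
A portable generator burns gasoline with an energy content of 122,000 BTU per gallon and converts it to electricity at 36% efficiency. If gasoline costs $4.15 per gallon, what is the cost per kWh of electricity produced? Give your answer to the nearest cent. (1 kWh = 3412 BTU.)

Electrical output per gallon = 122,000 BTU × 0.36 / 3412 BTU/kWh = 12.87 kWh
Cost per kWh = $4.15 / 12.87 kWh = $0.322

$0.32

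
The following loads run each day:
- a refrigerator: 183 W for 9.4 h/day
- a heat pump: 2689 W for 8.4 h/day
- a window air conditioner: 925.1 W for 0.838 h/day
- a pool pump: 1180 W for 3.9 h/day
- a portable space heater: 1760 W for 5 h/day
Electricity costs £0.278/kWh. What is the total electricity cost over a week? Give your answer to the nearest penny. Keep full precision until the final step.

refrigerator: 183 W × 9.4 h × 7 d = 12,041 Wh = 12.04 kWh
heat pump: 2689 W × 8.4 h × 7 d = 158,113 Wh = 158.1 kWh
window air conditioner: 925.1 W × 0.838 h × 7 d = 5,427 Wh = 5.427 kWh
pool pump: 1180 W × 3.9 h × 7 d = 32,214 Wh = 32.21 kWh
portable space heater: 1760 W × 5 h × 7 d = 61,600 Wh = 61.6 kWh
Total energy = 12.04 + 158.1 + 5.427 + 32.21 + 61.6 = 269.4 kWh
Cost = 269.4 kWh × £0.278 = £74.89

£74.89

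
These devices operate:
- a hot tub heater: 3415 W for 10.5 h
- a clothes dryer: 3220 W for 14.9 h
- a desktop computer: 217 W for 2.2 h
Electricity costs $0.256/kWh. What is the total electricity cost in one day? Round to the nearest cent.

$21.58

hot tub heater: 3415 W × 10.5 h = 35,858 Wh = 35.86 kWh
clothes dryer: 3220 W × 14.9 h = 47,978 Wh = 47.98 kWh
desktop computer: 217 W × 2.2 h = 477 Wh = 0.4774 kWh
Total energy = 35.86 + 47.98 + 0.4774 = 84.31 kWh
Cost = 84.31 kWh × $0.256 = $21.58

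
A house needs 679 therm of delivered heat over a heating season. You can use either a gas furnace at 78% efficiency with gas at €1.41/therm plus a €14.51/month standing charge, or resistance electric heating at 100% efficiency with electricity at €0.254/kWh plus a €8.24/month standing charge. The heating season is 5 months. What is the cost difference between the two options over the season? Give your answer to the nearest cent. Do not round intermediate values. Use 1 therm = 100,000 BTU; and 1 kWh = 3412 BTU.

Heat load = 679 therm × 100,000 = 67,900,000 BTU
Gas: input = 67,900,000 / 0.78 = 87,051,282 BTU = 870.5 therm → 870.5 × €1.41 = €1,227.42; + 5 × €14.51 standing = €1,299.97
Electric: 67,900,000 BTU / 3412 = 19,900 kWh → × €0.254 = €5,054.69; + 5 × €8.24 standing = €5,095.89
Difference = |€1,299.97 − €5,095.89| = €3,795.92

€3795.92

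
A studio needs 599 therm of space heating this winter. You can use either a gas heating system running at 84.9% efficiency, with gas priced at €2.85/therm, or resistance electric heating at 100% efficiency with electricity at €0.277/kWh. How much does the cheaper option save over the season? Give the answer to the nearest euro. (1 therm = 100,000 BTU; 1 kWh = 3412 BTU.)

€2852

Heat load = 599 therm × 100,000 = 59,900,000 BTU
Gas: input = 59,900,000 / 0.849 = 70,553,592 BTU = 705.5 therm → 705.5 × €2.85 = €2,010.78
Electric: 59,900,000 BTU / 3412 = 17,560 kWh → × €0.277 = €4,862.92
Difference = |€2,010.78 − €4,862.92| = €2,852.15 ≈ €2852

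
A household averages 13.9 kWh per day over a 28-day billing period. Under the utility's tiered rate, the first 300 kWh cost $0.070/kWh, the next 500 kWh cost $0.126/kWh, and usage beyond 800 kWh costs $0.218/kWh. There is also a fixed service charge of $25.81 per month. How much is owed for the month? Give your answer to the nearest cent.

Usage = 13.9 kWh/day × 28 days = 389.2 kWh
First 300 kWh × $0.070 = $21.00
Next 89.2 kWh × $0.126 = $11.24
Remaining tier: 0 kWh (not reached)
Energy charge = $32.24; + service $25.81 = $58.05

$58.05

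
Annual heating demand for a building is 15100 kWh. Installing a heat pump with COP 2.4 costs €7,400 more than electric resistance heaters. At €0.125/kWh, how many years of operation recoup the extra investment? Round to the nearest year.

Resistance: 15100 kWh × €0.125 = €1,887.50/yr
Heat pump: 15100 / 2.4 = 6292 kWh in → × €0.125 = €786.46/yr
Annual savings = €1,101.04
Payback = €7,400 / €1,101.04 = 6.72 years

7 years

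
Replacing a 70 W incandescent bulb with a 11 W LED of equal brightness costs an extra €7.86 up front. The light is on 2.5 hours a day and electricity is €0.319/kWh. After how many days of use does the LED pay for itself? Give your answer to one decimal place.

167.0 days

Power saved = 70 − 11 = 59 W
Daily energy saved = 59 W × 2.5 h = 147.5 Wh = 0.1475 kWh
Daily savings = 0.1475 × €0.319 = €0.0471
Payback = €7.86 / €0.0471 per day = 167 days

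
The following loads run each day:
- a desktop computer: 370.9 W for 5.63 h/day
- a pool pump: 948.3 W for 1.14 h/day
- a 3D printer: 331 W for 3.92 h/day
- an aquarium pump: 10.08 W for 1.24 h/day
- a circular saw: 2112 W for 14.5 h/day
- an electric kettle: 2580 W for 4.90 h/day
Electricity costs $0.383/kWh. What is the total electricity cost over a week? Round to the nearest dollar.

desktop computer: 370.9 W × 5.63 h × 7 d = 14,617 Wh = 14.62 kWh
pool pump: 948.3 W × 1.14 h × 7 d = 7,567 Wh = 7.567 kWh
3D printer: 331 W × 3.92 h × 7 d = 9,083 Wh = 9.083 kWh
aquarium pump: 10.08 W × 1.24 h × 7 d = 87 Wh = 0.08749 kWh
circular saw: 2112 W × 14.5 h × 7 d = 214,368 Wh = 214.4 kWh
electric kettle: 2580 W × 4.90 h × 7 d = 88,494 Wh = 88.49 kWh
Total energy = 14.62 + 7.567 + 9.083 + 0.08749 + 214.4 + 88.49 = 334.2 kWh
Cost = 334.2 kWh × $0.383 = $128.01 ≈ $128

$128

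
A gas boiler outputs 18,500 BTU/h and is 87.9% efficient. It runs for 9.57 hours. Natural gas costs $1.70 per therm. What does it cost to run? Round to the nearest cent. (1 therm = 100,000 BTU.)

$3.42

Heat delivered = 18,500 BTU/h × 9.57 h = 177,045 BTU
Gas input = 177,045 / 0.879 = 201,416 BTU
= 201,416 / 100,000 = 2.014 therm
Cost = 2.014 × $1.70/therm = $3.42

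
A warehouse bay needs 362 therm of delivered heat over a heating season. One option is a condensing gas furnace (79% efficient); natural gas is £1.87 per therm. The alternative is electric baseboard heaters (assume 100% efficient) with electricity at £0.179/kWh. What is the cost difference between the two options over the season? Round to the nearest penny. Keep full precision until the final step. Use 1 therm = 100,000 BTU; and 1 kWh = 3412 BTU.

£1042.23

Heat load = 362 therm × 100,000 = 36,200,000 BTU
Gas: input = 36,200,000 / 0.79 = 45,822,785 BTU = 458.2 therm → 458.2 × £1.87 = £856.89
Electric: 36,200,000 BTU / 3412 = 10,610 kWh → × £0.179 = £1,899.12
Difference = |£856.89 − £1,899.12| = £1,042.23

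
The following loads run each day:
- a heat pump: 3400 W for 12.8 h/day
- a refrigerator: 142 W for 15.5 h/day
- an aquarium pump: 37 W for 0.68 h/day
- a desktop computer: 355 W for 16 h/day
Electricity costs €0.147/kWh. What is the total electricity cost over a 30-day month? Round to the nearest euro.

heat pump: 3400 W × 12.8 h × 30 d = 1,305,600 Wh = 1,306 kWh
refrigerator: 142 W × 15.5 h × 30 d = 66,030 Wh = 66.03 kWh
aquarium pump: 37 W × 0.68 h × 30 d = 755 Wh = 0.7548 kWh
desktop computer: 355 W × 16 h × 30 d = 170,400 Wh = 170.4 kWh
Total energy = 1,306 + 66.03 + 0.7548 + 170.4 = 1,543 kWh
Cost = 1,543 kWh × €0.147 = €226.79 ≈ €227

€227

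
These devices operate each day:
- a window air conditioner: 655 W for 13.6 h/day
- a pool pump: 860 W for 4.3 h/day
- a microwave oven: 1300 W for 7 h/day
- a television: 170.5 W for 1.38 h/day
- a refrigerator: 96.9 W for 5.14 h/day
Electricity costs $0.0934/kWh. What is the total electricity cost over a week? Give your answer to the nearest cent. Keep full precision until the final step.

$14.67

window air conditioner: 655 W × 13.6 h × 7 d = 62,356 Wh = 62.36 kWh
pool pump: 860 W × 4.3 h × 7 d = 25,886 Wh = 25.89 kWh
microwave oven: 1300 W × 7 h × 7 d = 63,700 Wh = 63.7 kWh
television: 170.5 W × 1.38 h × 7 d = 1,647 Wh = 1.647 kWh
refrigerator: 96.9 W × 5.14 h × 7 d = 3,486 Wh = 3.486 kWh
Total energy = 62.36 + 25.89 + 63.7 + 1.647 + 3.486 = 157.1 kWh
Cost = 157.1 kWh × $0.0934 = $14.67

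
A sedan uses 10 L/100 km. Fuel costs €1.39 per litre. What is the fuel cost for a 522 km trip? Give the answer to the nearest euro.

€73

Fuel = 10 L/100 km × 522 km / 100 = 52.2 L
Cost = 52.2 L × €1.39/L = €72.56 ≈ €73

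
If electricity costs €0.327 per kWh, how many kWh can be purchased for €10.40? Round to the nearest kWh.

32 kWh

€10.40 / €0.327 per kWh = 31.8 kWh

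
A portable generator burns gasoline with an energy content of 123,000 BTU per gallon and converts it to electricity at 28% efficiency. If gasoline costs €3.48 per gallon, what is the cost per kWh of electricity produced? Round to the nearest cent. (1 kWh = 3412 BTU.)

Electrical output per gallon = 123,000 BTU × 0.28 / 3412 BTU/kWh = 10.09 kWh
Cost per kWh = €3.48 / 10.09 kWh = €0.345

€0.34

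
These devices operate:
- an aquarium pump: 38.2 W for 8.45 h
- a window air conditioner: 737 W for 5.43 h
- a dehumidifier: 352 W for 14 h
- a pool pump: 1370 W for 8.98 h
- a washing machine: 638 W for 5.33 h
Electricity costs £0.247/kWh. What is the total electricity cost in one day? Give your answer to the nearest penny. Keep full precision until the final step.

£6.16

aquarium pump: 38.2 W × 8.45 h = 323 Wh = 0.3228 kWh
window air conditioner: 737 W × 5.43 h = 4,002 Wh = 4.002 kWh
dehumidifier: 352 W × 14 h = 4,928 Wh = 4.928 kWh
pool pump: 1370 W × 8.98 h = 12,303 Wh = 12.3 kWh
washing machine: 638 W × 5.33 h = 3,401 Wh = 3.401 kWh
Total energy = 0.3228 + 4.002 + 4.928 + 12.3 + 3.401 = 24.96 kWh
Cost = 24.96 kWh × £0.247 = £6.16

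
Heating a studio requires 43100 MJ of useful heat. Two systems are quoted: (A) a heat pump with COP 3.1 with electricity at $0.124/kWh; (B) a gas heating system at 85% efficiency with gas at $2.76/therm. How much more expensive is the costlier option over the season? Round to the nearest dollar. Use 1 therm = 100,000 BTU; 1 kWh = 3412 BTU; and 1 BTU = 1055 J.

$848

Heat load = 43100 MJ = 43,100,000,000 J / 1055 = 40,853,081 BTU
Gas: input = 40,853,081 / 0.85 = 48,062,448 BTU = 480.6 therm → 480.6 × $2.76 = $1,326.52
Heat pump: 40,853,081 BTU / 3412 = 11,970 kWh heat; / 3.1 = 3,862 kWh in → × $0.124 = $478.93
Difference = |$1,326.52 − $478.93| = $847.59 ≈ $848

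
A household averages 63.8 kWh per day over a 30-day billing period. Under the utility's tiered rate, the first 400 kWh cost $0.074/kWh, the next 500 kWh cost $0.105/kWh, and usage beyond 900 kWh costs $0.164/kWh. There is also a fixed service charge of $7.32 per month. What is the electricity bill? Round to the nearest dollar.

Usage = 63.8 kWh/day × 30 days = 1914 kWh
First 400 kWh × $0.074 = $29.60
Next 500 kWh × $0.105 = $52.50
Remaining 1014 kWh × $0.164 = $166.30
Energy charge = $248.40; + service $7.32 = $255.72 ≈ $256

$256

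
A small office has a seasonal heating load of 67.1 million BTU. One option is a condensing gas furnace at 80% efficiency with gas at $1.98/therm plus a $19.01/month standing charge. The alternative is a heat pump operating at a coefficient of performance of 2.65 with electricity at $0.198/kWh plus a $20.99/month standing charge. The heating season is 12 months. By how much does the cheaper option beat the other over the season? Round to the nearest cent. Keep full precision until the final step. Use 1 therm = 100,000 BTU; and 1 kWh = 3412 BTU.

Heat load = 67.1 × 10⁶ BTU = 67,100,000 BTU
Gas: input = 67,100,000 / 0.80 = 83,875,000 BTU = 838.7 therm → 838.7 × $1.98 = $1,660.72; + 12 × $19.01 standing = $1,888.84
Heat pump: 67,100,000 BTU / 3412 = 19,670 kWh heat; / 2.65 = 7,421 kWh in → × $0.198 = $1,469.38; + 12 × $20.99 standing = $1,721.26
Difference = |$1,888.84 − $1,721.26| = $167.59

$167.59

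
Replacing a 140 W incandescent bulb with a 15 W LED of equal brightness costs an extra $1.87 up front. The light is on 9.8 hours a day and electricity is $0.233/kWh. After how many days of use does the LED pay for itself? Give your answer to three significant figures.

6.55 days

Power saved = 140 − 15 = 125 W
Daily energy saved = 125 W × 9.8 h = 1225 Wh = 1.225 kWh
Daily savings = 1.225 × $0.233 = $0.2854
Payback = $1.87 / $0.2854 per day = 6.552 days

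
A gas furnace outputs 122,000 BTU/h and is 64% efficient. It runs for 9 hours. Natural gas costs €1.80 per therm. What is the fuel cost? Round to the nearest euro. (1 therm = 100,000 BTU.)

Heat delivered = 122,000 BTU/h × 9 h = 1,098,000 BTU
Gas input = 1,098,000 / 0.64 = 1,715,625 BTU
= 1,715,625 / 100,000 = 17.16 therm
Cost = 17.16 × €1.80/therm = €30.88 ≈ €31

€31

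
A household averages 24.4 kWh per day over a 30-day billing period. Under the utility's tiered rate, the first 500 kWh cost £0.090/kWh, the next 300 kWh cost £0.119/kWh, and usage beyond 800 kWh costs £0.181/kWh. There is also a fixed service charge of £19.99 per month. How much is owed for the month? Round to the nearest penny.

Usage = 24.4 kWh/day × 30 days = 732 kWh
First 500 kWh × £0.090 = £45.00
Next 232 kWh × £0.119 = £27.61
Remaining tier: 0 kWh (not reached)
Energy charge = £72.61; + service £19.99 = £92.60

£92.60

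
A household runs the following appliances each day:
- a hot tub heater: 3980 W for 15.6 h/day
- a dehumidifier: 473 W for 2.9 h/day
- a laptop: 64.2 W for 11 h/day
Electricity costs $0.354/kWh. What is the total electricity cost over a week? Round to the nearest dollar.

hot tub heater: 3980 W × 15.6 h × 7 d = 434,616 Wh = 434.6 kWh
dehumidifier: 473 W × 2.9 h × 7 d = 9,602 Wh = 9.602 kWh
laptop: 64.2 W × 11 h × 7 d = 4,943 Wh = 4.943 kWh
Total energy = 434.6 + 9.602 + 4.943 = 449.2 kWh
Cost = 449.2 kWh × $0.354 = $159.00

$159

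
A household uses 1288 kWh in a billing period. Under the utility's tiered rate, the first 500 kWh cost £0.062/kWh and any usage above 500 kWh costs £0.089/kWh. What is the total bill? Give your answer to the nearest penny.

£101.13

First 500 kWh × £0.062 = £31.00
Remaining 788 kWh × £0.089 = £70.13
Total = £101.13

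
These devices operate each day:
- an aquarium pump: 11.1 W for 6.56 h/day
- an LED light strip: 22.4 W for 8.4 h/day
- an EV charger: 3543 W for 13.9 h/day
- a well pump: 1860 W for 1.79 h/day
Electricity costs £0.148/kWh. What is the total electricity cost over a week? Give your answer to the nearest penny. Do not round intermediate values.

aquarium pump: 11.1 W × 6.56 h × 7 d = 510 Wh = 0.5097 kWh
LED light strip: 22.4 W × 8.4 h × 7 d = 1,317 Wh = 1.317 kWh
EV charger: 3543 W × 13.9 h × 7 d = 344,734 Wh = 344.7 kWh
well pump: 1860 W × 1.79 h × 7 d = 23,306 Wh = 23.31 kWh
Total energy = 0.5097 + 1.317 + 344.7 + 23.31 = 369.9 kWh
Cost = 369.9 kWh × £0.148 = £54.74

£54.74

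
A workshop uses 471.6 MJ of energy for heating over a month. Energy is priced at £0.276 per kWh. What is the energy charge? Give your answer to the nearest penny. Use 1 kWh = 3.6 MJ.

471.6 MJ × (0.27778 kWh/MJ) = 131 kWh
Cost = 131 kWh × £0.276/kWh = £36.16

£36.16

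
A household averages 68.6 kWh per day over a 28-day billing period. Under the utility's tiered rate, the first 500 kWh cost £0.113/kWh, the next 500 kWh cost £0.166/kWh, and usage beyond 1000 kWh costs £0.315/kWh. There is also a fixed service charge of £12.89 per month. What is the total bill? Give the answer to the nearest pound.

£442

Usage = 68.6 kWh/day × 28 days = 1920.8 kWh
First 500 kWh × £0.113 = £56.50
Next 500 kWh × £0.166 = £83.00
Remaining 920.8 kWh × £0.315 = £290.05
Energy charge = £429.55; + service £12.89 = £442.44 ≈ £442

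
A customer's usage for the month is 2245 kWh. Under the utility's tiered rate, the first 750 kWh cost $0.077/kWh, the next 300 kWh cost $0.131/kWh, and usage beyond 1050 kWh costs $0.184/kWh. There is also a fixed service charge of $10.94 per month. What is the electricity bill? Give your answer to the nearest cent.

First 750 kWh × $0.077 = $57.75
Next 300 kWh × $0.131 = $39.30
Remaining 1195 kWh × $0.184 = $219.88
Energy charge = $316.93; + service $10.94 = $327.87

$327.87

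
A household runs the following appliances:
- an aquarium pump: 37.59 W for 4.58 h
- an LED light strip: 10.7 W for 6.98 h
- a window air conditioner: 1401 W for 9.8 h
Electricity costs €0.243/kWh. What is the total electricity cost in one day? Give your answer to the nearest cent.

€3.40

aquarium pump: 37.59 W × 4.58 h = 172 Wh = 0.1722 kWh
LED light strip: 10.7 W × 6.98 h = 75 Wh = 0.07469 kWh
window air conditioner: 1401 W × 9.8 h = 13,730 Wh = 13.73 kWh
Total energy = 0.1722 + 0.07469 + 13.73 = 13.98 kWh
Cost = 13.98 kWh × €0.243 = €3.40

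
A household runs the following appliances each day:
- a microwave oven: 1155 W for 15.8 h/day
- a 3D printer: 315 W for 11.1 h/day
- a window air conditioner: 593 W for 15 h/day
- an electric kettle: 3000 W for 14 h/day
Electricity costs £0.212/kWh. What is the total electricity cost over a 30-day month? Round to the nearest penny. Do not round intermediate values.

£461.99

microwave oven: 1155 W × 15.8 h × 30 d = 547,470 Wh = 547.5 kWh
3D printer: 315 W × 11.1 h × 30 d = 104,895 Wh = 104.9 kWh
window air conditioner: 593 W × 15 h × 30 d = 266,850 Wh = 266.9 kWh
electric kettle: 3000 W × 14 h × 30 d = 1,260,000 Wh = 1,260 kWh
Total energy = 547.5 + 104.9 + 266.9 + 1,260 = 2,179 kWh
Cost = 2,179 kWh × £0.212 = £461.99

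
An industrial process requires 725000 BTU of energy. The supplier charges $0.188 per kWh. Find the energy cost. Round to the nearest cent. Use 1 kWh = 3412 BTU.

$39.95

725000 BTU × (0.00029308 kWh/BTU) = 212.5 kWh
Cost = 212.5 kWh × $0.188/kWh = $39.95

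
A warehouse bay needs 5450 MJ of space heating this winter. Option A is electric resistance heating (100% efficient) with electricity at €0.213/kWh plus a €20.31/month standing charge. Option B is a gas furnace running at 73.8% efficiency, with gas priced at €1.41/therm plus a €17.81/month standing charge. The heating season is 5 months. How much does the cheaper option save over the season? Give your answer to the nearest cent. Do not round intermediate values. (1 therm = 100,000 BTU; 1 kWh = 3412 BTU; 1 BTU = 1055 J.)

Heat load = 5450 MJ = 5,450,000,000 J / 1055 = 5,165,877 BTU
Gas: input = 5,165,877 / 0.738 = 6,999,833 BTU = 70 therm → 70 × €1.41 = €98.70; + 5 × €17.81 standing = €187.75
Electric: 5,165,877 BTU / 3412 = 1,514 kWh → × €0.213 = €322.49; + 5 × €20.31 standing = €424.04
Difference = |€187.75 − €424.04| = €236.29

€236.29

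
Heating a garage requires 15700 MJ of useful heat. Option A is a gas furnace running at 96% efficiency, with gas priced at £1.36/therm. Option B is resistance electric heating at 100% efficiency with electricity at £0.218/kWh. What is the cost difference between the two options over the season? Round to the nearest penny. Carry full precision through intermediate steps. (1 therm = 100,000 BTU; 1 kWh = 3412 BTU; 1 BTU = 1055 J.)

Heat load = 15700 MJ = 15,700,000,000 J / 1055 = 14,881,517 BTU
Gas: input = 14,881,517 / 0.96 = 15,501,580 BTU = 155 therm → 155 × £1.36 = £210.82
Electric: 14,881,517 BTU / 3412 = 4,362 kWh → × £0.218 = £950.81
Difference = |£210.82 − £950.81| = £739.99

£739.99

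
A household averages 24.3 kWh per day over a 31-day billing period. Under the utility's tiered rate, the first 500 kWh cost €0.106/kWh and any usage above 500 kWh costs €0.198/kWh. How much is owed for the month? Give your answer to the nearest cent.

Usage = 24.3 kWh/day × 31 days = 753.3 kWh
First 500 kWh × €0.106 = €53.00
Remaining 253.3 kWh × €0.198 = €50.15
Total = €103.15

€103.15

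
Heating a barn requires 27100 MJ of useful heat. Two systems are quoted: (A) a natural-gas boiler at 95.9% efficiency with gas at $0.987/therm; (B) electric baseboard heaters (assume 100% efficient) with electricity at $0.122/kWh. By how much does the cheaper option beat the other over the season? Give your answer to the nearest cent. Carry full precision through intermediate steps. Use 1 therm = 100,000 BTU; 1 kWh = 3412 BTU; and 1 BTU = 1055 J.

$654.10

Heat load = 27100 MJ = 27,100,000,000 J / 1055 = 25,687,204 BTU
Gas: input = 25,687,204 / 0.959 = 26,785,405 BTU = 267.9 therm → 267.9 × $0.987 = $264.37
Electric: 25,687,204 BTU / 3412 = 7,528 kWh → × $0.122 = $918.48
Difference = |$264.37 − $918.48| = $654.10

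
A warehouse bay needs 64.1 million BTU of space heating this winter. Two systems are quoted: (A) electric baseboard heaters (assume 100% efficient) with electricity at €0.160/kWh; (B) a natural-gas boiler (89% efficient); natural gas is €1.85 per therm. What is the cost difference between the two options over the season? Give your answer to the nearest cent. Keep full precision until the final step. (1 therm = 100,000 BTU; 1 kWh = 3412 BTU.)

Heat load = 64.1 × 10⁶ BTU = 64,100,000 BTU
Gas: input = 64,100,000 / 0.89 = 72,022,472 BTU = 720.2 therm → 720.2 × €1.85 = €1,332.42
Electric: 64,100,000 BTU / 3412 = 18,790 kWh → × €0.160 = €3,005.86
Difference = |€1,332.42 − €3,005.86| = €1,673.45

€1673.45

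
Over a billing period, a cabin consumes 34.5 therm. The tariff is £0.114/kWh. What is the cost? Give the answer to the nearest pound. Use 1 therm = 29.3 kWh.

34.5 therm × (29.3 kWh/therm) = 1,011 kWh
Cost = 1,011 kWh × £0.114/kWh = £115.24 ≈ £115

£115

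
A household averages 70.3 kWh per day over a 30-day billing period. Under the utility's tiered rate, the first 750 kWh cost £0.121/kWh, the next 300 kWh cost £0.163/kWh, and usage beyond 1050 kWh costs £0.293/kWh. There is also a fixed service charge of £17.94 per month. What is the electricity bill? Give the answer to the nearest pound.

£468

Usage = 70.3 kWh/day × 30 days = 2109 kWh
First 750 kWh × £0.121 = £90.75
Next 300 kWh × £0.163 = £48.90
Remaining 1059 kWh × £0.293 = £310.29
Energy charge = £449.94; + service £17.94 = £467.88 ≈ £468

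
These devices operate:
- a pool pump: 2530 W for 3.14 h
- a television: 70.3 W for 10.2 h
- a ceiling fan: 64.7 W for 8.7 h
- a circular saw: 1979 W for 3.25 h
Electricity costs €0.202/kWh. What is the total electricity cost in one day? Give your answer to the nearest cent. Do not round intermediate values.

€3.16

pool pump: 2530 W × 3.14 h = 7,944 Wh = 7.944 kWh
television: 70.3 W × 10.2 h = 717 Wh = 0.7171 kWh
ceiling fan: 64.7 W × 8.7 h = 563 Wh = 0.5629 kWh
circular saw: 1979 W × 3.25 h = 6,432 Wh = 6.432 kWh
Total energy = 7.944 + 0.7171 + 0.5629 + 6.432 = 15.66 kWh
Cost = 15.66 kWh × €0.202 = €3.16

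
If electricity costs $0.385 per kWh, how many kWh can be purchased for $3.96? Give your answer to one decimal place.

$3.96 / $0.385 per kWh = 10.29 kWh

10.3 kWh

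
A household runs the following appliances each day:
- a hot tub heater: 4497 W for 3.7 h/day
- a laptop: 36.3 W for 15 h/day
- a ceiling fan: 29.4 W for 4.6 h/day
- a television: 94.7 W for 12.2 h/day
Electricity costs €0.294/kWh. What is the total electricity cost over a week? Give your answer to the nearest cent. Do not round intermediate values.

hot tub heater: 4497 W × 3.7 h × 7 d = 116,472 Wh = 116.5 kWh
laptop: 36.3 W × 15 h × 7 d = 3,812 Wh = 3.812 kWh
ceiling fan: 29.4 W × 4.6 h × 7 d = 947 Wh = 0.9467 kWh
television: 94.7 W × 12.2 h × 7 d = 8,087 Wh = 8.087 kWh
Total energy = 116.5 + 3.812 + 0.9467 + 8.087 = 129.3 kWh
Cost = 129.3 kWh × €0.294 = €38.02

€38.02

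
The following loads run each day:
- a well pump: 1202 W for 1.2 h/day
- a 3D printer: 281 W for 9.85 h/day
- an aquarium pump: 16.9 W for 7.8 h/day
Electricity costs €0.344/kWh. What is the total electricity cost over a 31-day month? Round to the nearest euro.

€46

well pump: 1202 W × 1.2 h × 31 d = 44,714 Wh = 44.71 kWh
3D printer: 281 W × 9.85 h × 31 d = 85,803 Wh = 85.8 kWh
aquarium pump: 16.9 W × 7.8 h × 31 d = 4,086 Wh = 4.086 kWh
Total energy = 44.71 + 85.8 + 4.086 = 134.6 kWh
Cost = 134.6 kWh × €0.344 = €46.30 ≈ €46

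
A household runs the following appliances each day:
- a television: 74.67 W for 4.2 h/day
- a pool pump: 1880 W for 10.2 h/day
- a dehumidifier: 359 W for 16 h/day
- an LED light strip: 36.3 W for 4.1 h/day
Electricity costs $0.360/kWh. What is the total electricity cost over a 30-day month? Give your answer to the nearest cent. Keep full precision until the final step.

television: 74.67 W × 4.2 h × 30 d = 9,408 Wh = 9.408 kWh
pool pump: 1880 W × 10.2 h × 30 d = 575,280 Wh = 575.3 kWh
dehumidifier: 359 W × 16 h × 30 d = 172,320 Wh = 172.3 kWh
LED light strip: 36.3 W × 4.1 h × 30 d = 4,465 Wh = 4.465 kWh
Total energy = 9.408 + 575.3 + 172.3 + 4.465 = 761.5 kWh
Cost = 761.5 kWh × $0.360 = $274.13

$274.13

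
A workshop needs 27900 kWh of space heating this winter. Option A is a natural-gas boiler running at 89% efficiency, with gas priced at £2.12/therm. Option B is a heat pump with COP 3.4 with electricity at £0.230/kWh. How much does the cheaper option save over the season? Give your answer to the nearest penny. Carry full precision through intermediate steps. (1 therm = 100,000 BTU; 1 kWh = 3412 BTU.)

Heat load = 27900 kWh × 3412 = 95,194,800 BTU
Gas: input = 95,194,800 / 0.89 = 106,960,449 BTU = 1,070 therm → 1,070 × £2.12 = £2,267.56
Heat pump: 95,194,800 BTU / 3412 = 27,900 kWh heat; / 3.4 = 8,206 kWh in → × £0.230 = £1,887.35
Difference = |£2,267.56 − £1,887.35| = £380.21

£380.21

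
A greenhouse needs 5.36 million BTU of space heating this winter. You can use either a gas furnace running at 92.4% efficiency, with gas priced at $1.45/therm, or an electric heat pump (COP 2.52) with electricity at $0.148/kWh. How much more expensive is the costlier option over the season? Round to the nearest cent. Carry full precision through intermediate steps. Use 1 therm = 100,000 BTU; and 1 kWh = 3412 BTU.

$8.15

Heat load = 5.36 × 10⁶ BTU = 5,360,000 BTU
Gas: input = 5,360,000 / 0.924 = 5,800,866 BTU = 58.01 therm → 58.01 × $1.45 = $84.11
Heat pump: 5,360,000 BTU / 3412 = 1,571 kWh heat; / 2.52 = 623.4 kWh in → × $0.148 = $92.26
Difference = |$84.11 − $92.26| = $8.15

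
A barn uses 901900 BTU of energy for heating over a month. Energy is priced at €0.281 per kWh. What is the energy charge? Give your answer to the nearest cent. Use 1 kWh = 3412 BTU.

€74.28

901900 BTU × (0.00029308 kWh/BTU) = 264.3 kWh
Cost = 264.3 kWh × €0.281/kWh = €74.28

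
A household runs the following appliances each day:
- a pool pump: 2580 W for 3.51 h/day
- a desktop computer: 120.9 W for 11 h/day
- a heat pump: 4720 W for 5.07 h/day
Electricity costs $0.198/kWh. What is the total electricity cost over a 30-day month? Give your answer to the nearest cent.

$203.84

pool pump: 2580 W × 3.51 h × 30 d = 271,674 Wh = 271.7 kWh
desktop computer: 120.9 W × 11 h × 30 d = 39,897 Wh = 39.9 kWh
heat pump: 4720 W × 5.07 h × 30 d = 717,912 Wh = 717.9 kWh
Total energy = 271.7 + 39.9 + 717.9 = 1,029 kWh
Cost = 1,029 kWh × $0.198 = $203.84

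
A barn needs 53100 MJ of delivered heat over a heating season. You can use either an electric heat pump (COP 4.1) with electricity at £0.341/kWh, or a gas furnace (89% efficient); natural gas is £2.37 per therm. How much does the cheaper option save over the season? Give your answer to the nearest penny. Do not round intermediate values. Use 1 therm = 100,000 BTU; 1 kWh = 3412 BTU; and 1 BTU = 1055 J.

Heat load = 53100 MJ = 53,100,000,000 J / 1055 = 50,331,754 BTU
Gas: input = 50,331,754 / 0.89 = 56,552,532 BTU = 565.5 therm → 565.5 × £2.37 = £1,340.30
Heat pump: 50,331,754 BTU / 3412 = 14,750 kWh heat; / 4.1 = 3,598 kWh in → × £0.341 = £1,226.88
Difference = |£1,340.30 − £1,226.88| = £113.41

£113.41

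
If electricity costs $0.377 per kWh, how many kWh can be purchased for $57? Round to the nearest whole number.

151 kWh

$57 / $0.377 per kWh = 151.2 kWh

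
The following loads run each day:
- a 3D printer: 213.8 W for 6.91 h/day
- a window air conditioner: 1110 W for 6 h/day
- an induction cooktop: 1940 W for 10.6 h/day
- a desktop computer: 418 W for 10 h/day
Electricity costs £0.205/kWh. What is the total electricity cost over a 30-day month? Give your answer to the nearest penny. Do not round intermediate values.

£202.22

3D printer: 213.8 W × 6.91 h × 30 d = 44,321 Wh = 44.32 kWh
window air conditioner: 1110 W × 6 h × 30 d = 199,800 Wh = 199.8 kWh
induction cooktop: 1940 W × 10.6 h × 30 d = 616,920 Wh = 616.9 kWh
desktop computer: 418 W × 10 h × 30 d = 125,400 Wh = 125.4 kWh
Total energy = 44.32 + 199.8 + 616.9 + 125.4 = 986.4 kWh
Cost = 986.4 kWh × £0.205 = £202.22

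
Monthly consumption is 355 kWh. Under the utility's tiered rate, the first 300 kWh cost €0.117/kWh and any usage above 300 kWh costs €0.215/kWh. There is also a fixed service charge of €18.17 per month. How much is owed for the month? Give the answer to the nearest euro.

€65

First 300 kWh × €0.117 = €35.10
Remaining 55 kWh × €0.215 = €11.82
Energy charge = €46.92; + service €18.17 = €65.09 ≈ €65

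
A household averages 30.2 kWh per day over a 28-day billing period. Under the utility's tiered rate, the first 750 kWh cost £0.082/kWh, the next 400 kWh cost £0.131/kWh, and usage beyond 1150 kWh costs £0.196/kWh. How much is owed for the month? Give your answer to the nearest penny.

Usage = 30.2 kWh/day × 28 days = 845.6 kWh
First 750 kWh × £0.082 = £61.50
Next 95.6 kWh × £0.131 = £12.52
Remaining tier: 0 kWh (not reached)
Total = £74.02

£74.02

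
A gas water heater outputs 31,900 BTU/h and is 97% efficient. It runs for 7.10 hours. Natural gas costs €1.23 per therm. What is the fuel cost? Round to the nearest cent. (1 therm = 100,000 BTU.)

Heat delivered = 31,900 BTU/h × 7.10 h = 226,490 BTU
Gas input = 226,490 / 0.97 = 233,495 BTU
= 233,495 / 100,000 = 2.335 therm
Cost = 2.335 × €1.23/therm = €2.87

€2.87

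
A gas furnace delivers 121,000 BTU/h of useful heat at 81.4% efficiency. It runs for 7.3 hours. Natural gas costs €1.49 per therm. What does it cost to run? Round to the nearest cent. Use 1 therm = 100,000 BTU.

€16.17

Heat delivered = 121,000 BTU/h × 7.3 h = 883,300 BTU
Gas input = 883,300 / 0.814 = 1,085,135 BTU
= 1,085,135 / 100,000 = 10.85 therm
Cost = 10.85 × €1.49/therm = €16.17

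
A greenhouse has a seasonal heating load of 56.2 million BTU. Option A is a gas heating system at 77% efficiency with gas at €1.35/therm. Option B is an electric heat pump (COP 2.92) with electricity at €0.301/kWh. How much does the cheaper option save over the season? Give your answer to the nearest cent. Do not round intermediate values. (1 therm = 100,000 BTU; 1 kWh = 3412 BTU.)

€712.57

Heat load = 56.2 × 10⁶ BTU = 56,200,000 BTU
Gas: input = 56,200,000 / 0.77 = 72,987,013 BTU = 729.9 therm → 729.9 × €1.35 = €985.32
Heat pump: 56,200,000 BTU / 3412 = 16,470 kWh heat; / 2.92 = 5,641 kWh in → × €0.301 = €1,697.90
Difference = |€985.32 − €1,697.90| = €712.57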